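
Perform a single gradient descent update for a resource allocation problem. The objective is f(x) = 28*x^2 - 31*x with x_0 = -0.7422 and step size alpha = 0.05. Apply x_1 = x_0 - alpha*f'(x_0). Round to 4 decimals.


We compute the gradient at x_0 and apply the update.
f'(x) = 56*x - 31
f'(-0.7422) = 56*-0.7422 - 31 = -72.5632
x_1 = -0.7422 - 0.05*-72.5632 = 2.886


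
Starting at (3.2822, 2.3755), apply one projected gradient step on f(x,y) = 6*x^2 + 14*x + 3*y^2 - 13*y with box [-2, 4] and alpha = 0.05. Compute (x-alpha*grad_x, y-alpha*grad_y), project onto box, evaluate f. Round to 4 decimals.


Step 1: Compute gradient at (3.2822, 2.3755).
grad_x = 2*6*3.2822 + 14 = 53.3864
grad_y = 2*3*2.3755 - 13 = 1.253
Step 2: Gradient step.
x_raw = 3.2822 - 0.05*53.3864 = 0.6129
y_raw = 2.3755 - 0.05*1.253 = 2.3129
Step 3: Project onto [-2, 4].
x_proj = clip(0.6129) = 0.6129
y_proj = clip(2.3129) = 2.3129
Step 4: Evaluate f.
f(0.6129, 2.3129) = -3.1852


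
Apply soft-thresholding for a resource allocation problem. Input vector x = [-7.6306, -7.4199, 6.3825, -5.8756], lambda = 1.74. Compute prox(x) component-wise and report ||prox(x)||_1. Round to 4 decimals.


Soft-thresholding with lambda = 1.74:
prox(-7.6306) = sign(-7.6306)*max(|-7.6306| - 1.74, 0) = -5.8906
prox(-7.4199) = sign(-7.4199)*max(|-7.4199| - 1.74, 0) = -5.6799
prox(6.3825) = sign(6.3825)*max(|6.3825| - 1.74, 0) = 4.6425
prox(-5.8756) = sign(-5.8756)*max(|-5.8756| - 1.74, 0) = -4.1356
prox(x) = [-5.8906, -5.6799, 4.6425, -4.1356]
||prox(x)||_1 = 5.8906 + 5.6799 + 4.6425 + 4.1356 = 20.3486


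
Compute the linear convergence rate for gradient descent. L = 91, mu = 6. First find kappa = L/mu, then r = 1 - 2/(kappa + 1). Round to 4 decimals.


Step 1: Compute the condition number.
kappa = L/mu = 91/6 = 15.1667
Step 2: Compute the convergence rate.
r = 1 - 2/(kappa + 1) = 1 - 2*mu/(L + mu) = (L - mu)/(L + mu) = 85/97 = 0.8763


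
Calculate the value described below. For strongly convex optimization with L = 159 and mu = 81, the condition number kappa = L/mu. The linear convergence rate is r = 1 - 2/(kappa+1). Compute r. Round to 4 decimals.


Step 1: Compute the condition number.
kappa = L/mu = 159/81 = 1.963
Step 2: Compute the convergence rate.
r = 1 - 2/(kappa + 1) = 1 - 2*mu/(L + mu) = (L - mu)/(L + mu) = 78/240 = 0.325


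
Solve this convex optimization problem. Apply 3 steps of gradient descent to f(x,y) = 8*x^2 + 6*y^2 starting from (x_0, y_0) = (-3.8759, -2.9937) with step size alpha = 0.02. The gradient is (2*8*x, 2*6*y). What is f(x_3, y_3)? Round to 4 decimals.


Gradient descent on f(x,y) = 8*x^2 + 6*y^2.
Starting point: (-3.8759, -2.9937), alpha = 0.02
Step 1: grad_x = 2*8*-3.8759 = -62.0144, grad_y = 2*6*-2.9937 = -35.9244
  x_1 = -3.8759 - 0.02*-62.0144 = -2.6356
  y_1 = -2.9937 - 0.02*-35.9244 = -2.2752
Step 2: grad_x = 2*8*-2.6356 = -42.1698, grad_y = 2*6*-2.2752 = -27.3025
  x_2 = -2.6356 - 0.02*-42.1698 = -1.7922
  y_2 = -2.2752 - 0.02*-27.3025 = -1.7292
Step 3: grad_x = 2*8*-1.7922 = -28.6755, grad_y = 2*6*-1.7292 = -20.7499
  x_3 = -1.7922 - 0.02*-28.6755 = -1.2187
  y_3 = -1.7292 - 0.02*-20.7499 = -1.3142
f(-1.2187, -1.3142) = 8*(-1.2187)^2 + 6*(-1.3142)^2 = 22.2441


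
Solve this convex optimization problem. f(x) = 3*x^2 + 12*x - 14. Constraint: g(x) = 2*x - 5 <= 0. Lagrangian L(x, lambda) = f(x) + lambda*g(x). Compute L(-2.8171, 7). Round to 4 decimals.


Step 1: Evaluate f(x).
f(-2.8171) = 3*(-2.8171)^2 + 12*(-2.8171) - 14 = -23.997
Step 2: Evaluate g(x).
g(-2.8171) = 2*-2.8171 - 5 = -10.6342
Step 3: Compute Lagrangian.
L = -23.997 + 7*-10.6342 = -98.4364


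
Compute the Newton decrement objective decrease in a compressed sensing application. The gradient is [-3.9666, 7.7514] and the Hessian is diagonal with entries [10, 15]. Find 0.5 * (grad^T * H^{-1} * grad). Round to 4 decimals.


Step 1: H is diagonal, so H^(-1) * g = [-0.3967, 0.5168].
Step 2: g^T H^(-1) g = sum_i g_i^2 / H_ii
  = (-3.9666)^2/10 + (7.7514)^2/15
  = 1.5734 + 4.0056 = 5.579
Step 3: Objective decrease = 0.5 * g^T H^(-1) g = 2.7895


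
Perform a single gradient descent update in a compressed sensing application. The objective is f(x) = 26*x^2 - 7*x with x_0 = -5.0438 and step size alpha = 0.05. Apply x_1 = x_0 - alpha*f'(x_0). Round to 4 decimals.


We compute the gradient at x_0 and apply the update.
f'(x) = 52*x - 7
f'(-5.0438) = 52*-5.0438 - 7 = -269.2776
x_1 = -5.0438 - 0.05*-269.2776 = 8.4201


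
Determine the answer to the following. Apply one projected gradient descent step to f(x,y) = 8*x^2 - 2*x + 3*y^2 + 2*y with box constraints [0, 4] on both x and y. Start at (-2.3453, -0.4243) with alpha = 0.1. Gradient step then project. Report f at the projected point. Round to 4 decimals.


Step 1: Compute gradient at (-2.3453, -0.4243).
grad_x = 2*8*-2.3453 - 2 = -39.5248
grad_y = 2*3*-0.4243 + 2 = -0.5458
Step 2: Gradient step.
x_raw = -2.3453 - 0.1*-39.5248 = 1.6072
y_raw = -0.4243 - 0.1*-0.5458 = -0.3697
Step 3: Project onto [0, 4].
x_proj = clip(1.6072) = 1.6072
y_proj = clip(-0.3697) = 0.0
Step 4: Evaluate f.
f(1.6072, 0.0) = 17.4499


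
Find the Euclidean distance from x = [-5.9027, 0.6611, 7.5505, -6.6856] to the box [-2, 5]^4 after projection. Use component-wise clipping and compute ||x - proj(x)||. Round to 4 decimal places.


Project each component onto [-2, 5].
clip(-5.9027) = -2.0, clip(0.6611) = 0.6611, clip(7.5505) = 5.0, clip(-6.6856) = -2.0
Projection = [-2.0, 0.6611, 5.0, -2.0]
Squared diffs: [15.2311, 0.0, 6.5051, 21.9548]
Distance = sqrt(43.691) = 6.6099


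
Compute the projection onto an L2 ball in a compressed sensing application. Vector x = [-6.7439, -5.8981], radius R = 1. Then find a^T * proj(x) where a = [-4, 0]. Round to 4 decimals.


Step 1: Compute ||x|| (intermediates to 6 decimals).
||x|| = sqrt((-6.7439)^2 + (-5.8981)^2) = 8.959228
Step 2: Project.
Since ||x|| > R, scale = R/||x|| = 1/8.959228 = 0.111617, proj(x) = scale * x
proj(x) = [-0.752734, -0.658328]
Step 3: Dot product.
a^T * proj(x) = -4*(-0.752734) + 0*(-0.658328) = 3.0109


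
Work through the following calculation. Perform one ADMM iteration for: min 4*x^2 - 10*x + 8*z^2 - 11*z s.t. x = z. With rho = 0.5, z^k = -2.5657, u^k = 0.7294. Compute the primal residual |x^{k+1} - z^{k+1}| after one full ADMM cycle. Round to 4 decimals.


ADMM iteration with rho = 0.5, z^k = -2.5657, u^k = 0.7294
Step 1: x-update.
Minimize 4*x^2 - 10*x + (0.5/2)*(x + 2.5657 + 0.7294)^2
FOC: (2*4 + 0.5)*x = 10 + 0.5*(-2.5657 - 0.7294)
x^{k+1} = 0.9826
Step 2: z-update.
Minimize 8*z^2 - 11*z + (0.5/2)*(0.9826 - z + 0.7294)^2
FOC: (2*8 + 0.5)*z = 11 + 0.5*(0.9826 + 0.7294)
z^{k+1} = 0.7185
Step 3: u-update.
u^{k+1} = 0.7294 + 0.9826 - 0.7185 = 0.9935
Step 4: Primal residual = |0.9826 - 0.7185| = 0.2641


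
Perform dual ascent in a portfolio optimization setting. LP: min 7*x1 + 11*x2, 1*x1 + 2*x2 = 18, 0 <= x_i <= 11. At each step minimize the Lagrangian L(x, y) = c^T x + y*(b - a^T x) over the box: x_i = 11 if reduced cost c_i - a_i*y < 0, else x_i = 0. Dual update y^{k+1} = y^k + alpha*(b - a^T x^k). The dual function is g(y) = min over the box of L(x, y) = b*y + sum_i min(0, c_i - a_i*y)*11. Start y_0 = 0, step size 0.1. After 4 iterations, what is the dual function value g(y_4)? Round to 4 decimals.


Dual ascent for LP: min 7*x1 + 11*x2, 1*x1 + 2*x2 = 18, 0 <= x_i <= 11
Step 1: y^k = 0.0, reduced costs: (7.0, 11.0)
  x^k = (0.0, 0.0), subgradient = b - a^T x = 18.0
  y^{k+1} = 0.0 + 0.1*18.0 = 1.8
Step 2: y^k = 1.8, reduced costs: (5.2, 7.4)
  x^k = (0.0, 0.0), subgradient = b - a^T x = 18.0
  y^{k+1} = 1.8 + 0.1*18.0 = 3.6
Step 3: y^k = 3.6, reduced costs: (3.4, 3.8)
  x^k = (0.0, 0.0), subgradient = b - a^T x = 18.0
  y^{k+1} = 3.6 + 0.1*18.0 = 5.4
Step 4: y^k = 5.4, reduced costs: (1.6, 0.2)
  x^k = (0.0, 0.0), subgradient = b - a^T x = 18.0
  y^{k+1} = 5.4 + 0.1*18.0 = 7.2
Dual objective at y_4 = 7.2: reduced costs (-0.2, -3.4), box minimizer x = (11.0, 11.0)
g(y_4) = b*y + (c1 - a1*y)*x1 + (c2 - a2*y)*x2 = 18*7.2 + (-0.2)*11.0 + (-3.4)*11.0 = 129.6 - 2.2 - 37.4 = 90.0


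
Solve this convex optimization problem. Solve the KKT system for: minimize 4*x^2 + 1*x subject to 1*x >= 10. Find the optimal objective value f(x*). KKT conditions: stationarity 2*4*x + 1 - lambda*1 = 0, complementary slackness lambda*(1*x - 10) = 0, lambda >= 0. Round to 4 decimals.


Step 1: Try lambda = 0 (constraint inactive).
x_unc = -1/(2*4) = -0.125
Check: 1*-0.125 = -0.125 < 10 -- violated!
Step 2: Constraint must be active: 1*x = 10
x* = 10/1 = 10.0
lambda = (2*4*10.0 + 1)/1 = 81.0
Step 3: Compute optimal value.
f(x*) = 4*10.0^2 + 1*10.0 = 410.0


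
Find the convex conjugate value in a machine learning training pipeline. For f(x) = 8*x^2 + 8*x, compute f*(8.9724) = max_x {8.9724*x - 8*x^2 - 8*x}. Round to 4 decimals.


f*(y) = sup_x {y*x - a*x^2 - b*x} = sup_x {(y-b)*x - a*x^2}
FOC: (y - b) - 2a*x = 0 => x* = (y - b)/(2a)
x* = (8.9724 - 8)/(2*8) = 0.0608
f*(8.9724) = (y-b)^2/(4a) = (8.9724 - 8)^2/(4*8)
= 0.9456/32 = 0.0295


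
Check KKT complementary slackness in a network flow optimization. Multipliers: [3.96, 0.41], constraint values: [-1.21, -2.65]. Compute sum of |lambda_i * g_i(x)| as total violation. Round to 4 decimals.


KKT complementary slackness check:
lambda_1 * g_1 = 3.96 * -1.21 = -4.7916
lambda_2 * g_2 = 0.41 * -2.65 = -1.0865
Total violation = 4.7916 + 1.0865 = 5.8781


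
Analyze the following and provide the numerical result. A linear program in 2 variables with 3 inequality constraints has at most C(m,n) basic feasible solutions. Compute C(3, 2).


Each vertex corresponds to some choice of n active constraints out of m, so the number of vertices is at most C(m, n) = m! / (n!(m-n)!).
m = 3, n = 2
Numerator: 3 * 2
Denominator: 2! = 2
C(3, 2) = 3


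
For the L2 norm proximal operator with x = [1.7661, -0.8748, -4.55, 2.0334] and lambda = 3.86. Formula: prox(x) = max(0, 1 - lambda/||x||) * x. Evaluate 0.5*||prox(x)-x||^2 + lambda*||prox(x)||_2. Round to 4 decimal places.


Step 1: Compute ||x||.
||x|| = 5.3593
Step 2: Compute scaling factor.
scale = max(0, 1 - 3.86/5.3593) = 0.2798
Step 3: prox(x) = [0.4941, -0.2447, -1.2729, 0.5688]
||prox(x)|| = 1.4993
Step 4: Proximal objective.
0.5*||prox-x||^2 = 7.4498
lambda*||prox|| = 5.7873
Total = 13.2369


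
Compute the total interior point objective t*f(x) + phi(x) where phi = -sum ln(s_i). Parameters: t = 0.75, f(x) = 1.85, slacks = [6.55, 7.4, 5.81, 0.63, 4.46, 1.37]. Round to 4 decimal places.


Step 1: Compute log-barrier.
ln values: [1.8795, 2.0015, 1.7596, -0.462, 1.4951, 0.3148]
phi = -(1.8795 + 2.0015 + 1.7596 - 0.462 + 1.4951 + 0.3148) = -6.9884
Step 2: Compute augmented objective.
t*f(x) = 0.75*1.85 = 1.3875
Total = 1.3875 - 6.9884 = -5.6009


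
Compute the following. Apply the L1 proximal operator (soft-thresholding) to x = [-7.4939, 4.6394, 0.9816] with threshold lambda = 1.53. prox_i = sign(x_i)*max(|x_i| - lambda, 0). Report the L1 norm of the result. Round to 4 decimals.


Soft-thresholding with lambda = 1.53:
prox(-7.4939) = sign(-7.4939)*max(|-7.4939| - 1.53, 0) = -5.9639
prox(4.6394) = sign(4.6394)*max(|4.6394| - 1.53, 0) = 3.1094
prox(0.9816) = sign(0.9816)*max(|0.9816| - 1.53, 0) = 0.0
prox(x) = [-5.9639, 3.1094, 0.0]
||prox(x)||_1 = 5.9639 + 3.1094 + 0.0 = 9.0733


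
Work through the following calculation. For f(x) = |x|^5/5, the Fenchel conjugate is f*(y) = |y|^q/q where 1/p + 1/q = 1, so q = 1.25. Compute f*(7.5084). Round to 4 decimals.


The conjugate exponent q satisfies 1/p + 1/q = 1.
p = 5, so q = 5/(5 - 1) = 1.25
|y|^q = 7.5084^1.25 = 12.4289
f*(7.5084) = 12.4289 / 1.25 = 9.9432


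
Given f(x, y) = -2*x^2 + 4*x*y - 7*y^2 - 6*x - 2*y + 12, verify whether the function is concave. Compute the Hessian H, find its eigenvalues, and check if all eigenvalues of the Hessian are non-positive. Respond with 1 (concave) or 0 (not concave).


The Hessian of f(x,y) = -2*x^2 + 4*x*y - 7*y^2 - 6*x - 2*y + 12 is:
H = [[-4, 4], [4, -14]]
Trace = -4 - 14 = -18
Determinant = -4*-14 - (4)^2 = 40
Discriminant = (-18)^2 - 4*40 = 164.0
Eigenvalues: lambda_1 = -15.4031, lambda_2 = -2.5969
The function is concave.

1


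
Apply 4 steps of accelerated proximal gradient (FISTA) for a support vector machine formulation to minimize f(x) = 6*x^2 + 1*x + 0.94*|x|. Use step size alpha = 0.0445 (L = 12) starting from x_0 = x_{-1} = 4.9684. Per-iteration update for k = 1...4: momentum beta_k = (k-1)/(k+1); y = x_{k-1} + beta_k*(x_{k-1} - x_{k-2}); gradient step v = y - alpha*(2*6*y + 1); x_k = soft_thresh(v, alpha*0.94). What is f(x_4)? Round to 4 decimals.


FISTA on f(x) = 6*x^2 + 1*x + 0.94*|x|
L = 12, alpha = 0.0445
Iteration 1: beta = 0.0, y = 4.9684 + 0.0*(4.9684 - 4.9684) = 4.9684
  grad(y) = 60.6208, v = y - alpha*grad = 2.2708
  prox(v) = soft_thresh(2.2708, 0.0418) = 2.2289
Iteration 2: beta = 0.3333, y = 2.2289 + 0.3333*(2.2289 - 4.9684) = 1.3158
  grad(y) = 16.7895, v = y - alpha*grad = 0.5687
  prox(v) = soft_thresh(0.5687, 0.0418) = 0.5268
Iteration 3: beta = 0.5, y = 0.5268 + 0.5*(0.5268 - 2.2289) = -0.3242
  grad(y) = -2.8907, v = y - alpha*grad = -0.1956
  prox(v) = soft_thresh(-0.1956, 0.0418) = -0.1538
Iteration 4: beta = 0.6, y = -0.1538 + 0.6*(-0.1538 - 0.5268) = -0.5621
  grad(y) = -5.7454, v = y - alpha*grad = -0.3064
  prox(v) = soft_thresh(-0.3064, 0.0418) = -0.2646
f(x_4) = 6*(-0.2646)^2 + 1*(-0.2646) + 0.94*|-0.2646| = 0.4043


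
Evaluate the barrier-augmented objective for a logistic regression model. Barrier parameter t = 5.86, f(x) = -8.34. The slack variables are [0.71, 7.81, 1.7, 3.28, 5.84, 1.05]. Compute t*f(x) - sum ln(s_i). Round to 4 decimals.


Step 1: Compute log-barrier.
ln values: [-0.3425, 2.0554, 0.5306, 1.1878, 1.7647, 0.0488]
phi = -(-0.3425 + 2.0554 + 0.5306 + 1.1878 + 1.7647 + 0.0488) = -5.2449
Step 2: Compute augmented objective.
t*f(x) = 5.86*-8.34 = -48.8724
Total = -48.8724 - 5.2449 = -54.1173


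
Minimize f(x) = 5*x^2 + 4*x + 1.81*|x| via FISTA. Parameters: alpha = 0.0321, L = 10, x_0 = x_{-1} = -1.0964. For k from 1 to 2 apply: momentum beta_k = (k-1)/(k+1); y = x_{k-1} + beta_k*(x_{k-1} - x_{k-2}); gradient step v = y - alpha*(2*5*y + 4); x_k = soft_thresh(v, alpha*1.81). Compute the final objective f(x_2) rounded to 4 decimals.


FISTA on f(x) = 5*x^2 + 4*x + 1.81*|x|
L = 10, alpha = 0.0321
Iteration 1: beta = 0.0, y = -1.0964 + 0.0*(-1.0964 + 1.0964) = -1.0964
  grad(y) = -6.964, v = y - alpha*grad = -0.8729
  prox(v) = soft_thresh(-0.8729, 0.0581) = -0.8148
Iteration 2: beta = 0.3333, y = -0.8148 + 0.3333*(-0.8148 + 1.0964) = -0.7209
  grad(y) = -3.2087, v = y - alpha*grad = -0.6179
  prox(v) = soft_thresh(-0.6179, 0.0581) = -0.5598
f(x_2) = 5*(-0.5598)^2 + 4*(-0.5598) + 1.81*|-0.5598| = 0.3408


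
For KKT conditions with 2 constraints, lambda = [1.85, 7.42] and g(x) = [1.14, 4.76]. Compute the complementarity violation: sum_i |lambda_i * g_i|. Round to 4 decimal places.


KKT complementary slackness check:
lambda_1 * g_1 = 1.85 * 1.14 = 2.109
lambda_2 * g_2 = 7.42 * 4.76 = 35.3192
Total violation = 2.109 + 35.3192 = 37.4282


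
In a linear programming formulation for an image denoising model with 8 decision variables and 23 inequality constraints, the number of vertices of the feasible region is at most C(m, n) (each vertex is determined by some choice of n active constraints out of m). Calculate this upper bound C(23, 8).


Each vertex corresponds to some choice of n active constraints out of m, so the number of vertices is at most C(m, n) = m! / (n!(m-n)!).
m = 23, n = 8
Numerator: 23 * 22 * 21 * 20 * 19 * 18 * 17 * 16
Denominator: 8! = 40320
C(23, 8) = 490314


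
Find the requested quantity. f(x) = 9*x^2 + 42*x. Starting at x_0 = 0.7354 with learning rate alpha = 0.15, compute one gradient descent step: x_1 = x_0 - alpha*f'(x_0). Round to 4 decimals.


We compute the gradient at x_0 and apply the update.
f'(x) = 18*x + 42
f'(0.7354) = 18*0.7354 + 42 = 55.2372
x_1 = 0.7354 - 0.15*55.2372 = -7.5502


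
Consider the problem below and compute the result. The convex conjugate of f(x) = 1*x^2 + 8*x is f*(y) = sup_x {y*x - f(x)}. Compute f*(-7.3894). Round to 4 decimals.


f*(y) = sup_x {y*x - a*x^2 - b*x} = sup_x {(y-b)*x - a*x^2}
FOC: (y - b) - 2a*x = 0 => x* = (y - b)/(2a)
x* = (-7.3894 - 8)/(2*1) = -7.6947
f*(-7.3894) = (y-b)^2/(4a) = (-7.3894 - 8)^2/(4*1)
= 236.8336/4 = 59.2084


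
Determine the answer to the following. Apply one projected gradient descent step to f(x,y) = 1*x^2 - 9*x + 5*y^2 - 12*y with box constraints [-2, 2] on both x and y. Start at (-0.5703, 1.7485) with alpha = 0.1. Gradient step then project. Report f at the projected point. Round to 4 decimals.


Step 1: Compute gradient at (-0.5703, 1.7485).
grad_x = 2*1*-0.5703 - 9 = -10.1406
grad_y = 2*5*1.7485 - 12 = 5.485
Step 2: Gradient step.
x_raw = -0.5703 - 0.1*-10.1406 = 0.4438
y_raw = 1.7485 - 0.1*5.485 = 1.2
Step 3: Project onto [-2, 2].
x_proj = clip(0.4438) = 0.4438
y_proj = clip(1.2) = 1.2
Step 4: Evaluate f.
f(0.4438, 1.2) = -10.9969


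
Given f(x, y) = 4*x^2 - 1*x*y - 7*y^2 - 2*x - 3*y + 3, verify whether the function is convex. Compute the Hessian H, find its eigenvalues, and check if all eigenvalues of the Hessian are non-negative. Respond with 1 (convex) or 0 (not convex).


The Hessian of f(x,y) = 4*x^2 - 1*x*y - 7*y^2 - 2*x - 3*y + 3 is:
H = [[8, -1], [-1, -14]]
Trace = 8 - 14 = -6
Determinant = 8*-14 - (-1)^2 = -113
Discriminant = (-6)^2 - 4*-113 = 488.0
Eigenvalues: lambda_1 = -14.0454, lambda_2 = 8.0454
The function is not convex.

0


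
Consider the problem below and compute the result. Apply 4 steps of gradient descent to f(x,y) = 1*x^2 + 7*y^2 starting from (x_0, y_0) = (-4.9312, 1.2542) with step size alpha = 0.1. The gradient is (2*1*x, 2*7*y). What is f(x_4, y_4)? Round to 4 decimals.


Gradient descent on f(x,y) = 1*x^2 + 7*y^2.
Starting point: (-4.9312, 1.2542), alpha = 0.1
Step 1: grad_x = 2*1*-4.9312 = -9.8624, grad_y = 2*7*1.2542 = 17.5588
  x_1 = -4.9312 - 0.1*-9.8624 = -3.945
  y_1 = 1.2542 - 0.1*17.5588 = -0.5017
Step 2: grad_x = 2*1*-3.945 = -7.8899, grad_y = 2*7*-0.5017 = -7.0235
  x_2 = -3.945 - 0.1*-7.8899 = -3.156
  y_2 = -0.5017 - 0.1*-7.0235 = 0.2007
Step 3: grad_x = 2*1*-3.156 = -6.3119, grad_y = 2*7*0.2007 = 2.8094
  x_3 = -3.156 - 0.1*-6.3119 = -2.5248
  y_3 = 0.2007 - 0.1*2.8094 = -0.0803
Step 4: grad_x = 2*1*-2.5248 = -5.0495, grad_y = 2*7*-0.0803 = -1.1238
  x_4 = -2.5248 - 0.1*-5.0495 = -2.0198
  y_4 = -0.0803 - 0.1*-1.1238 = 0.0321
f(-2.0198, 0.0321) = 1*(-2.0198)^2 + 7*0.0321^2 = 4.0869


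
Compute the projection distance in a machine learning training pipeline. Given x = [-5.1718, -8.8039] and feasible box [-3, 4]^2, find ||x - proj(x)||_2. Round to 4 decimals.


Project each component onto [-3, 4].
clip(-5.1718) = -3.0, clip(-8.8039) = -3.0
Projection = [-3.0, -3.0]
Squared diffs: [4.7167, 33.6853]
Distance = sqrt(38.402) = 6.1969


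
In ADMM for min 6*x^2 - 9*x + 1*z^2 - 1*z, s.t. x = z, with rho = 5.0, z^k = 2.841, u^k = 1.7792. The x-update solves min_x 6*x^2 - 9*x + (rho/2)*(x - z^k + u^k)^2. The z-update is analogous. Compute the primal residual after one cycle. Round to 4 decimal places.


ADMM iteration with rho = 5.0, z^k = 2.841, u^k = 1.7792
Step 1: x-update.
Minimize 6*x^2 - 9*x + (5.0/2)*(x - 2.841 + 1.7792)^2
FOC: (2*6 + 5.0)*x = 9 + 5.0*(2.841 - 1.7792)
x^{k+1} = 0.8417
Step 2: z-update.
Minimize 1*z^2 - 1*z + (5.0/2)*(0.8417 - z + 1.7792)^2
FOC: (2*1 + 5.0)*z = 1 + 5.0*(0.8417 + 1.7792)
z^{k+1} = 2.0149
Step 3: u-update.
u^{k+1} = 1.7792 + 0.8417 - 2.0149 = 0.606
Step 4: Primal residual = |0.8417 - 2.0149| = 1.1732


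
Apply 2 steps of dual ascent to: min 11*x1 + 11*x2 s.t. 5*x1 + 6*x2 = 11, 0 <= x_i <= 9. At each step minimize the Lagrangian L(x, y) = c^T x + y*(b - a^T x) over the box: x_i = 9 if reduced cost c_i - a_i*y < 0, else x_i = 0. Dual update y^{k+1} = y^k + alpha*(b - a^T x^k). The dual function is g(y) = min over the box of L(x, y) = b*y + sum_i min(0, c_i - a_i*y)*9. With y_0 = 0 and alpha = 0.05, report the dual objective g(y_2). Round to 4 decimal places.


Dual ascent for LP: min 11*x1 + 11*x2, 5*x1 + 6*x2 = 11, 0 <= x_i <= 9
Step 1: y^k = 0.0, reduced costs: (11.0, 11.0)
  x^k = (0.0, 0.0), subgradient = b - a^T x = 11.0
  y^{k+1} = 0.0 + 0.05*11.0 = 0.55
Step 2: y^k = 0.55, reduced costs: (8.25, 7.7)
  x^k = (0.0, 0.0), subgradient = b - a^T x = 11.0
  y^{k+1} = 0.55 + 0.05*11.0 = 1.1
Dual objective at y_2 = 1.1: reduced costs (5.5, 4.4), box minimizer x = (0.0, 0.0)
g(y_2) = b*y + (c1 - a1*y)*x1 + (c2 - a2*y)*x2 = 11*1.1 + 5.5*0.0 + 4.4*0.0 = 12.1 + 0.0 + 0.0 = 12.1


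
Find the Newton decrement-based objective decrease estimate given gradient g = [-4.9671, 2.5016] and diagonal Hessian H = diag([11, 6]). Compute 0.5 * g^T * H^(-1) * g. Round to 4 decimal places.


Step 1: H is diagonal, so H^(-1) * g = [-0.4516, 0.4169].
Step 2: g^T H^(-1) g = sum_i g_i^2 / H_ii
  = (-4.9671)^2/11 + (2.5016)^2/6
  = 2.2429 + 1.043 = 3.2859
Step 3: Objective decrease = 0.5 * g^T H^(-1) g = 1.643


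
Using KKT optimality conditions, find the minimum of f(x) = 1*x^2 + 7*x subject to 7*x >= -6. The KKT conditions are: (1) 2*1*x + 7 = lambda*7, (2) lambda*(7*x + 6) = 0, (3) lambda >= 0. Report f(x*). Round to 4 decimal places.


Step 1: Try lambda = 0 (constraint inactive).
x_unc = -7/(2*1) = -3.5
Check: 7*-3.5 = -24.5 < -6 -- violated!
Step 2: Constraint must be active: 7*x = -6
x* = -6/7 = -0.8571 (rounded; the exact value -6/7 is used below)
lambda = (2*1*(-6/7) + 7)/7 = 0.7551
Step 3: Compute optimal value.
f(x*) = 1*(-6/7)^2 + 7*(-6/7) = -5.2653


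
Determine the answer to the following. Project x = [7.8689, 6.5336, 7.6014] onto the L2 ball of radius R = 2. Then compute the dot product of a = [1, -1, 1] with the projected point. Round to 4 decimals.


Step 1: Compute ||x|| (intermediates to 6 decimals).
||x|| = sqrt(7.8689^2 + 6.5336^2 + 7.6014^2) = 12.743186
Step 2: Project.
Since ||x|| > R, scale = R/||x|| = 2/12.743186 = 0.156947, proj(x) = scale * x
proj(x) = [1.235, 1.025429, 1.193017]
Step 3: Dot product.
a^T * proj(x) = 1*1.235 - 1*1.025429 + 1*1.193017 = 1.4026


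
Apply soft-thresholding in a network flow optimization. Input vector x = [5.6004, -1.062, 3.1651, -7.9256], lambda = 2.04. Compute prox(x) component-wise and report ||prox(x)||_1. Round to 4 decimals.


Soft-thresholding with lambda = 2.04:
prox(5.6004) = sign(5.6004)*max(|5.6004| - 2.04, 0) = 3.5604
prox(-1.062) = sign(-1.062)*max(|-1.062| - 2.04, 0) = 0.0
prox(3.1651) = sign(3.1651)*max(|3.1651| - 2.04, 0) = 1.1251
prox(-7.9256) = sign(-7.9256)*max(|-7.9256| - 2.04, 0) = -5.8856
prox(x) = [3.5604, 0.0, 1.1251, -5.8856]
||prox(x)||_1 = 3.5604 + 0.0 + 1.1251 + 5.8856 = 10.5711


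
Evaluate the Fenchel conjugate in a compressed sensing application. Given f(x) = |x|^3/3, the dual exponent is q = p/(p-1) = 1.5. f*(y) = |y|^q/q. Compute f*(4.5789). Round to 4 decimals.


The conjugate exponent q satisfies 1/p + 1/q = 1.
p = 3, so q = 3/(3 - 1) = 1.5
|y|^q = 4.5789^1.5 = 9.7981
f*(4.5789) = 9.7981 / 1.5 = 6.5321


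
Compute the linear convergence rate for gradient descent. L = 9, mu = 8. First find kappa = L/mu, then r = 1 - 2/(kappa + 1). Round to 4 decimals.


Step 1: Compute the condition number.
kappa = L/mu = 9/8 = 1.125
Step 2: Compute the convergence rate.
r = 1 - 2/(kappa + 1) = 1 - 2*mu/(L + mu) = (L - mu)/(L + mu) = 1/17 = 0.0588


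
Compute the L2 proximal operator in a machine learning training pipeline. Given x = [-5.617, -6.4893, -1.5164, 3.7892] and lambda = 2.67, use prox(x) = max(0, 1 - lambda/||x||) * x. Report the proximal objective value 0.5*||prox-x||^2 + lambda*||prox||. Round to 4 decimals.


Step 1: Compute ||x||.
||x|| = 9.5036
Step 2: Compute scaling factor.
scale = max(0, 1 - 2.67/9.5036) = 0.7191
Step 3: prox(x) = [-4.0389, -4.6662, -1.0904, 2.7246]
||prox(x)|| = 6.8336
Step 4: Proximal objective.
0.5*||prox-x||^2 = 3.5645
lambda*||prox|| = 18.2457
Total = 21.8103


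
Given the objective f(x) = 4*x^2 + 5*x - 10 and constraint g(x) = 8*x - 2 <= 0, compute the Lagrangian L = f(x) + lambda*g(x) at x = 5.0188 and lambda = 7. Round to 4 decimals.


Step 1: Evaluate f(x).
f(5.0188) = 4*5.0188^2 + 5*5.0188 - 10 = 115.8474
Step 2: Evaluate g(x).
g(5.0188) = 8*5.0188 - 2 = 38.1504
Step 3: Compute Lagrangian.
L = 115.8474 + 7*38.1504 = 382.9002


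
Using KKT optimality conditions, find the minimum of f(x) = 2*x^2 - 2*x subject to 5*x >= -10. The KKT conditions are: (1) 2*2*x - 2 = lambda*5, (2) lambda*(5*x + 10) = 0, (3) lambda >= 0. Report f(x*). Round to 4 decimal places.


Step 1: Try lambda = 0 (constraint inactive).
Stationarity: 2*2*x - 2 = 0
x* = 2/(2*2) = 0.5
Check constraint: 5*0.5 = 2.5 >= -10 -- satisfied.
Step 2: Compute optimal value.
f(x*) = 2*0.5^2 - 2*0.5 = -0.5


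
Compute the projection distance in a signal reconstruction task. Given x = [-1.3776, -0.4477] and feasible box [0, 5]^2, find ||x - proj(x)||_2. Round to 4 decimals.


Project each component onto [0, 5].
clip(-1.3776) = 0.0, clip(-0.4477) = 0.0
Projection = [0.0, 0.0]
Squared diffs: [1.8978, 0.2004]
Distance = sqrt(2.0982) = 1.4485


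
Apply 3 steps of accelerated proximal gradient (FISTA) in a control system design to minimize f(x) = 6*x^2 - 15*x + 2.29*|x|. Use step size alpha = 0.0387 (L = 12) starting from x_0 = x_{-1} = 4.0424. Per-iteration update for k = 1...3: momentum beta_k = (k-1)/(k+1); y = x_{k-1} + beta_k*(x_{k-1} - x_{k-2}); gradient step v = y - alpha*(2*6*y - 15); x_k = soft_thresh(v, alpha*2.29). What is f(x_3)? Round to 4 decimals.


FISTA on f(x) = 6*x^2 - 15*x + 2.29*|x|
L = 12, alpha = 0.0387
Iteration 1: beta = 0.0, y = 4.0424 + 0.0*(4.0424 - 4.0424) = 4.0424
  grad(y) = 33.5088, v = y - alpha*grad = 2.7456
  prox(v) = soft_thresh(2.7456, 0.0886) = 2.657
Iteration 2: beta = 0.3333, y = 2.657 + 0.3333*(2.657 - 4.0424) = 2.1952
  grad(y) = 11.3422, v = y - alpha*grad = 1.7562
  prox(v) = soft_thresh(1.7562, 0.0886) = 1.6676
Iteration 3: beta = 0.5, y = 1.6676 + 0.5*(1.6676 - 2.657) = 1.1729
  grad(y) = -0.9248, v = y - alpha*grad = 1.2087
  prox(v) = soft_thresh(1.2087, 0.0886) = 1.1201
f(x_3) = 6*1.1201^2 - 15*1.1201 + 2.29*|1.1201| = -6.7087


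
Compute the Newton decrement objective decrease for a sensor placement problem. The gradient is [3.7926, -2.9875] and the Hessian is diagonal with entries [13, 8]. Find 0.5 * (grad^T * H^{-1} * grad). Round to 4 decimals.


Step 1: H is diagonal, so H^(-1) * g = [0.2917, -0.3734].
Step 2: g^T H^(-1) g = sum_i g_i^2 / H_ii
  = (3.7926)^2/13 + (-2.9875)^2/8
  = 1.1064 + 1.1156 = 2.2221
Step 3: Objective decrease = 0.5 * g^T H^(-1) g = 1.111


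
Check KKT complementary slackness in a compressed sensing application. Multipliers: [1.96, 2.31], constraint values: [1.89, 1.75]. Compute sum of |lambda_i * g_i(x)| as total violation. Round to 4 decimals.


KKT complementary slackness check:
lambda_1 * g_1 = 1.96 * 1.89 = 3.7044
lambda_2 * g_2 = 2.31 * 1.75 = 4.0425
Total violation = 3.7044 + 4.0425 = 7.7469


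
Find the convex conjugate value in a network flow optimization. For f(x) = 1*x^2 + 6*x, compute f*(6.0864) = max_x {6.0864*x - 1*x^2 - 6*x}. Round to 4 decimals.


f*(y) = sup_x {y*x - a*x^2 - b*x} = sup_x {(y-b)*x - a*x^2}
FOC: (y - b) - 2a*x = 0 => x* = (y - b)/(2a)
x* = (6.0864 - 6)/(2*1) = 0.0432
f*(6.0864) = (y-b)^2/(4a) = (6.0864 - 6)^2/(4*1)
= 0.0075/4 = 0.0019


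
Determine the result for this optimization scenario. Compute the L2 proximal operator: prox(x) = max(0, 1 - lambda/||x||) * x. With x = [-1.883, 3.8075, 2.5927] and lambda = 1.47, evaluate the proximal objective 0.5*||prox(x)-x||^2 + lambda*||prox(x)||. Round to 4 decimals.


Step 1: Compute ||x||.
||x|| = 4.9764
Step 2: Compute scaling factor.
scale = max(0, 1 - 1.47/4.9764) = 0.7046
Step 3: prox(x) = [-1.3268, 2.6828, 1.8268]
||prox(x)|| = 3.5064
Step 4: Proximal objective.
0.5*||prox-x||^2 = 1.0805
lambda*||prox|| = 5.1544
Total = 6.2349


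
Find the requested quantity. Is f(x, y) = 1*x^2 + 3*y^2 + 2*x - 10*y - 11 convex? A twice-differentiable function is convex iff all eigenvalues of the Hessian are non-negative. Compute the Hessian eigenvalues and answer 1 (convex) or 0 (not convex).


The Hessian of f(x,y) = 1*x^2 + 3*y^2 + 2*x - 10*y - 11 is:
H = [[2, 0], [0, 6]]
Trace = 2 + 6 = 8
Determinant = 2*6 - (0)^2 = 12
Discriminant = (8)^2 - 4*12 = 16.0
Eigenvalues: lambda_1 = 2.0, lambda_2 = 6.0
The function is convex.

1


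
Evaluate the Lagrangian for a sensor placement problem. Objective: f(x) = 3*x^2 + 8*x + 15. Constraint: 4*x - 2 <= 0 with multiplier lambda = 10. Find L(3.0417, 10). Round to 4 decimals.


Step 1: Evaluate f(x).
f(3.0417) = 3*3.0417^2 + 8*3.0417 + 15 = 67.0894
Step 2: Evaluate g(x).
g(3.0417) = 4*3.0417 - 2 = 10.1668
Step 3: Compute Lagrangian.
L = 67.0894 + 10*10.1668 = 168.7574


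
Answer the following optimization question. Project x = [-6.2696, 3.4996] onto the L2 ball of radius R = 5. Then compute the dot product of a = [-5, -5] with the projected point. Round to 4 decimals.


Step 1: Compute ||x|| (intermediates to 6 decimals).
||x|| = sqrt((-6.2696)^2 + 3.4996^2) = 7.180187
Step 2: Project.
Since ||x|| > R, scale = R/||x|| = 5/7.180187 = 0.696361, proj(x) = scale * x
proj(x) = [-4.365905, 2.436985]
Step 3: Dot product.
a^T * proj(x) = -5*(-4.365905) - 5*2.436985 = 9.6446


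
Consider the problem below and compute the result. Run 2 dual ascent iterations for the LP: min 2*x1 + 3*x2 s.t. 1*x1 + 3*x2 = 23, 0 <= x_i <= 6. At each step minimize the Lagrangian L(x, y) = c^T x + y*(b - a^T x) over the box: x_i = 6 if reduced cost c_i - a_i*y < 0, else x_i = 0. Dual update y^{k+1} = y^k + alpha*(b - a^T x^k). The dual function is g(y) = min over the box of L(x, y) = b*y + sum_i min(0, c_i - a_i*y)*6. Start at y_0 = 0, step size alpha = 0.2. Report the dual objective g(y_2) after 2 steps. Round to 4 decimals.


Dual ascent for LP: min 2*x1 + 3*x2, 1*x1 + 3*x2 = 23, 0 <= x_i <= 6
Step 1: y^k = 0.0, reduced costs: (2.0, 3.0)
  x^k = (0.0, 0.0), subgradient = b - a^T x = 23.0
  y^{k+1} = 0.0 + 0.2*23.0 = 4.6
Step 2: y^k = 4.6, reduced costs: (-2.6, -10.8)
  x^k = (6.0, 6.0), subgradient = b - a^T x = -1.0
  y^{k+1} = 4.6 + 0.2*-1.0 = 4.4
Dual objective at y_2 = 4.4: reduced costs (-2.4, -10.2), box minimizer x = (6.0, 6.0)
g(y_2) = b*y + (c1 - a1*y)*x1 + (c2 - a2*y)*x2 = 23*4.4 + (-2.4)*6.0 + (-10.2)*6.0 = 101.2 - 14.4 - 61.2 = 25.6


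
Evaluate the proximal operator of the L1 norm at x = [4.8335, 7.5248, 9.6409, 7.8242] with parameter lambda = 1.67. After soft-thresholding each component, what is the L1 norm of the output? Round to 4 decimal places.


Soft-thresholding with lambda = 1.67:
prox(4.8335) = sign(4.8335)*max(|4.8335| - 1.67, 0) = 3.1635
prox(7.5248) = sign(7.5248)*max(|7.5248| - 1.67, 0) = 5.8548
prox(9.6409) = sign(9.6409)*max(|9.6409| - 1.67, 0) = 7.9709
prox(7.8242) = sign(7.8242)*max(|7.8242| - 1.67, 0) = 6.1542
prox(x) = [3.1635, 5.8548, 7.9709, 6.1542]
||prox(x)||_1 = 3.1635 + 5.8548 + 7.9709 + 6.1542 = 23.1434


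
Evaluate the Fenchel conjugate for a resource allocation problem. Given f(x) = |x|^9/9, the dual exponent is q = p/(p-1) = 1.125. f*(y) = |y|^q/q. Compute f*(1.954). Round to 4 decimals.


The conjugate exponent q satisfies 1/p + 1/q = 1.
p = 9, so q = 9/(9 - 1) = 1.125
|y|^q = 1.954^1.125 = 2.1247
f*(1.954) = 2.1247 / 1.125 = 1.8886


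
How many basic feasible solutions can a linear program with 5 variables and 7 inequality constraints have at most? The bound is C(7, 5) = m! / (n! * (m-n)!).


Each vertex corresponds to some choice of n active constraints out of m, so the number of vertices is at most C(m, n) = m! / (n!(m-n)!).
m = 7, n = 5
Numerator: 7 * 6 * 5 * 4 * 3
Denominator: 5! = 120
C(7, 5) = 21


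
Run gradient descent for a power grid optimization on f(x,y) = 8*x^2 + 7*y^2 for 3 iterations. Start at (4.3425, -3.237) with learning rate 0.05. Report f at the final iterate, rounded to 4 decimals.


Gradient descent on f(x,y) = 8*x^2 + 7*y^2.
Starting point: (4.3425, -3.237), alpha = 0.05
Step 1: grad_x = 2*8*4.3425 = 69.48, grad_y = 2*7*-3.237 = -45.318
  x_1 = 4.3425 - 0.05*69.48 = 0.8685
  y_1 = -3.237 - 0.05*-45.318 = -0.9711
Step 2: grad_x = 2*8*0.8685 = 13.896, grad_y = 2*7*-0.9711 = -13.5954
  x_2 = 0.8685 - 0.05*13.896 = 0.1737
  y_2 = -0.9711 - 0.05*-13.5954 = -0.2913
Step 3: grad_x = 2*8*0.1737 = 2.7792, grad_y = 2*7*-0.2913 = -4.0786
  x_3 = 0.1737 - 0.05*2.7792 = 0.0347
  y_3 = -0.2913 - 0.05*-4.0786 = -0.0874
f(0.0347, -0.0874) = 8*0.0347^2 + 7*(-0.0874)^2 = 0.0631


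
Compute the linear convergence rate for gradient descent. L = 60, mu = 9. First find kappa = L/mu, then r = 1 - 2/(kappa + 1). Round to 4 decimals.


Step 1: Compute the condition number.
kappa = L/mu = 60/9 = 6.6667
Step 2: Compute the convergence rate.
r = 1 - 2/(kappa + 1) = 1 - 2*mu/(L + mu) = (L - mu)/(L + mu) = 51/69 = 0.7391


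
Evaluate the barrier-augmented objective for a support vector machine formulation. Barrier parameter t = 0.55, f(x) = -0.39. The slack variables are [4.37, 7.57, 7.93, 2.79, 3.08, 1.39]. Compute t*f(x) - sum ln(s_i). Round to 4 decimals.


Step 1: Compute log-barrier.
ln values: [1.4748, 2.0242, 2.0707, 1.026, 1.1249, 0.3293]
phi = -(1.4748 + 2.0242 + 2.0707 + 1.026 + 1.1249 + 0.3293) = -8.0499
Step 2: Compute augmented objective.
t*f(x) = 0.55*-0.39 = -0.2145
Total = -0.2145 - 8.0499 = -8.2644


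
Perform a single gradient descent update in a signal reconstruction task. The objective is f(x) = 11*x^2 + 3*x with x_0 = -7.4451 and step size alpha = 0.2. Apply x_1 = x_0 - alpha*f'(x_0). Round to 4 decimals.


We compute the gradient at x_0 and apply the update.
f'(x) = 22*x + 3
f'(-7.4451) = 22*-7.4451 + 3 = -160.7922
x_1 = -7.4451 - 0.2*-160.7922 = 24.7133


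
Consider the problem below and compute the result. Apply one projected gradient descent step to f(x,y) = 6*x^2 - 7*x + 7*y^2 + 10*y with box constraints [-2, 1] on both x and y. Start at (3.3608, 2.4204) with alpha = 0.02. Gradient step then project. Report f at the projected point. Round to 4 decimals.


Step 1: Compute gradient at (3.3608, 2.4204).
grad_x = 2*6*3.3608 - 7 = 33.3296
grad_y = 2*7*2.4204 + 10 = 43.8856
Step 2: Gradient step.
x_raw = 3.3608 - 0.02*33.3296 = 2.6942
y_raw = 2.4204 - 0.02*43.8856 = 1.5427
Step 3: Project onto [-2, 1].
x_proj = clip(2.6942) = 1.0
y_proj = clip(1.5427) = 1.0
Step 4: Evaluate f.
f(1.0, 1.0) = 16.0


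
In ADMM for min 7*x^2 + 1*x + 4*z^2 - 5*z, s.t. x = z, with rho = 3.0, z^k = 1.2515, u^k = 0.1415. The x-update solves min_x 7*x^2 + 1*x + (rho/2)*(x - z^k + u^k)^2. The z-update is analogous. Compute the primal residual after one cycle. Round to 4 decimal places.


ADMM iteration with rho = 3.0, z^k = 1.2515, u^k = 0.1415
Step 1: x-update.
Minimize 7*x^2 + 1*x + (3.0/2)*(x - 1.2515 + 0.1415)^2
FOC: (2*7 + 3.0)*x = -1 + 3.0*(1.2515 - 0.1415)
x^{k+1} = 0.1371
Step 2: z-update.
Minimize 4*z^2 - 5*z + (3.0/2)*(0.1371 - z + 0.1415)^2
FOC: (2*4 + 3.0)*z = 5 + 3.0*(0.1371 + 0.1415)
z^{k+1} = 0.5305
Step 3: u-update.
u^{k+1} = 0.1415 + 0.1371 - 0.5305 = -0.252
Step 4: Primal residual = |0.1371 - 0.5305| = 0.3935


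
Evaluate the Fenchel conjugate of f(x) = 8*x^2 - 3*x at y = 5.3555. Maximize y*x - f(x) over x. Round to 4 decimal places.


f*(y) = sup_x {y*x - a*x^2 - b*x} = sup_x {(y-b)*x - a*x^2}
FOC: (y - b) - 2a*x = 0 => x* = (y - b)/(2a)
x* = (5.3555 + 3)/(2*8) = 0.5222
f*(5.3555) = (y-b)^2/(4a) = (5.3555 + 3)^2/(4*8)
= 69.8144/32 = 2.1817


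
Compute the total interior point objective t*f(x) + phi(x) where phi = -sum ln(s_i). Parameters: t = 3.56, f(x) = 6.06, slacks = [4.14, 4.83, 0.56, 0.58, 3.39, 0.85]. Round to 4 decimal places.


Step 1: Compute log-barrier.
ln values: [1.4207, 1.5748, -0.5798, -0.5447, 1.2208, -0.1625]
phi = -(1.4207 + 1.5748 - 0.5798 - 0.5447 + 1.2208 - 0.1625) = -2.9293
Step 2: Compute augmented objective.
t*f(x) = 3.56*6.06 = 21.5736
Total = 21.5736 - 2.9293 = 18.6443


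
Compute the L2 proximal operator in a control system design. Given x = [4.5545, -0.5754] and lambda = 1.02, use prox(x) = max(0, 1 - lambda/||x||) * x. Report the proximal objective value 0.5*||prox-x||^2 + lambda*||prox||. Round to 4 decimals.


Step 1: Compute ||x||.
||x|| = 4.5907
Step 2: Compute scaling factor.
scale = max(0, 1 - 1.02/4.5907) = 0.7778
Step 3: prox(x) = [3.5425, -0.4476]
||prox(x)|| = 3.5707
Step 4: Proximal objective.
0.5*||prox-x||^2 = 0.5202
lambda*||prox|| = 3.6421
Total = 4.1623


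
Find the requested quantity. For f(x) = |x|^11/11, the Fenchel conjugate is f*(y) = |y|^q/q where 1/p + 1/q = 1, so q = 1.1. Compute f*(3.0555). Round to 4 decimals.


The conjugate exponent q satisfies 1/p + 1/q = 1.
p = 11, so q = 11/(11 - 1) = 1.1
|y|^q = 3.0555^1.1 = 3.4166
f*(3.0555) = 3.4166 / 1.1 = 3.106


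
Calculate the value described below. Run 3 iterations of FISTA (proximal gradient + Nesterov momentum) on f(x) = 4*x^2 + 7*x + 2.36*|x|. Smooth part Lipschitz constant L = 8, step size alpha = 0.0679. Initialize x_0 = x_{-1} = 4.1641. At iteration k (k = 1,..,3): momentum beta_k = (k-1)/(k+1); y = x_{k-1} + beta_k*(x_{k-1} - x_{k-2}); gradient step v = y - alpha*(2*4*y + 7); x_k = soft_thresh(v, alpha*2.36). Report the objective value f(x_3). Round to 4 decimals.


FISTA on f(x) = 4*x^2 + 7*x + 2.36*|x|
L = 8, alpha = 0.0679
Iteration 1: beta = 0.0, y = 4.1641 + 0.0*(4.1641 - 4.1641) = 4.1641
  grad(y) = 40.3128, v = y - alpha*grad = 1.4269
  prox(v) = soft_thresh(1.4269, 0.1602) = 1.2666
Iteration 2: beta = 0.3333, y = 1.2666 + 0.3333*(1.2666 - 4.1641) = 0.3008
  grad(y) = 9.4063, v = y - alpha*grad = -0.3379
  prox(v) = soft_thresh(-0.3379, 0.1602) = -0.1777
Iteration 3: beta = 0.5, y = -0.1777 + 0.5*(-0.1777 - 1.2666) = -0.8998
  grad(y) = -0.1983, v = y - alpha*grad = -0.8863
  prox(v) = soft_thresh(-0.8863, 0.1602) = -0.7261
f(x_3) = 4*(-0.7261)^2 + 7*(-0.7261) + 2.36*|-0.7261| = -1.2602


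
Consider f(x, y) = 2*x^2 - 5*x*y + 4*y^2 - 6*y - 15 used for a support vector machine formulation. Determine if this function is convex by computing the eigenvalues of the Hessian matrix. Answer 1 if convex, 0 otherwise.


The Hessian of f(x,y) = 2*x^2 - 5*x*y + 4*y^2 - 6*y - 15 is:
H = [[4, -5], [-5, 8]]
Trace = 4 + 8 = 12
Determinant = 4*8 - (-5)^2 = 7
Discriminant = (12)^2 - 4*7 = 116.0
Eigenvalues: lambda_1 = 0.6148, lambda_2 = 11.3852
The function is convex.

1


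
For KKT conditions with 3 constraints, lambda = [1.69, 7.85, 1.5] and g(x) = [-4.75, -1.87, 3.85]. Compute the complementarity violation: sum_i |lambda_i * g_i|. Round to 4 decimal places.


KKT complementary slackness check:
lambda_1 * g_1 = 1.69 * -4.75 = -8.0275
lambda_2 * g_2 = 7.85 * -1.87 = -14.6795
lambda_3 * g_3 = 1.5 * 3.85 = 5.775
Total violation = 8.0275 + 14.6795 + 5.775 = 28.482


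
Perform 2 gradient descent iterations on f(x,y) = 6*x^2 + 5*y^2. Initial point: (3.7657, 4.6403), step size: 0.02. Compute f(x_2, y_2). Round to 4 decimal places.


Gradient descent on f(x,y) = 6*x^2 + 5*y^2.
Starting point: (3.7657, 4.6403), alpha = 0.02
Step 1: grad_x = 2*6*3.7657 = 45.1884, grad_y = 2*5*4.6403 = 46.403
  x_1 = 3.7657 - 0.02*45.1884 = 2.8619
  y_1 = 4.6403 - 0.02*46.403 = 3.7122
Step 2: grad_x = 2*6*2.8619 = 34.3432, grad_y = 2*5*3.7122 = 37.1224
  x_2 = 2.8619 - 0.02*34.3432 = 2.1751
  y_2 = 3.7122 - 0.02*37.1224 = 2.9698
f(2.1751, 2.9698) = 6*2.1751^2 + 5*2.9698^2 = 72.4839


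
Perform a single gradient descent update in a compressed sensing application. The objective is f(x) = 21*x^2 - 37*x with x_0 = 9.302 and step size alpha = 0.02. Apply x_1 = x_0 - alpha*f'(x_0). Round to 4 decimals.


We compute the gradient at x_0 and apply the update.
f'(x) = 42*x - 37
f'(9.302) = 42*9.302 - 37 = 353.684
x_1 = 9.302 - 0.02*353.684 = 2.2283


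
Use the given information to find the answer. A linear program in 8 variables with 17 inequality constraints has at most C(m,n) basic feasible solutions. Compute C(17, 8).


Each vertex corresponds to some choice of n active constraints out of m, so the number of vertices is at most C(m, n) = m! / (n!(m-n)!).
m = 17, n = 8
Numerator: 17 * 16 * 15 * 14 * 13 * 12 * 11 * 10
Denominator: 8! = 40320
C(17, 8) = 24310
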